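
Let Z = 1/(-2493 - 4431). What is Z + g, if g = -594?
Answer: -4112857/6924 ≈ -594.00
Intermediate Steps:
Z = -1/6924 (Z = 1/(-6924) = -1/6924 ≈ -0.00014443)
Z + g = -1/6924 - 594 = -4112857/6924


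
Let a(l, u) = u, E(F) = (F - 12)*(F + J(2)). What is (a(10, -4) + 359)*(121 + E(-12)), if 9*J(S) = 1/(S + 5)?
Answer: 3046255/21 ≈ 1.4506e+5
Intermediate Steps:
J(S) = 1/(9*(5 + S)) (J(S) = 1/(9*(S + 5)) = 1/(9*(5 + S)))
E(F) = (-12 + F)*(1/63 + F) (E(F) = (F - 12)*(F + 1/(9*(5 + 2))) = (-12 + F)*(F + (1/9)/7) = (-12 + F)*(F + (1/9)*(1/7)) = (-12 + F)*(F + 1/63) = (-12 + F)*(1/63 + F))
(a(10, -4) + 359)*(121 + E(-12)) = (-4 + 359)*(121 + (-4/21 + (-12)**2 - 755/63*(-12))) = 355*(121 + (-4/21 + 144 + 3020/21)) = 355*(121 + 6040/21) = 355*(8581/21) = 3046255/21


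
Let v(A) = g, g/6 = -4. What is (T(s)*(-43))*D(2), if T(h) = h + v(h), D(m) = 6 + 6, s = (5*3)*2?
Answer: -3096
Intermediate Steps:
g = -24 (g = 6*(-4) = -24)
v(A) = -24
s = 30 (s = 15*2 = 30)
D(m) = 12
T(h) = -24 + h (T(h) = h - 24 = -24 + h)
(T(s)*(-43))*D(2) = ((-24 + 30)*(-43))*12 = (6*(-43))*12 = -258*12 = -3096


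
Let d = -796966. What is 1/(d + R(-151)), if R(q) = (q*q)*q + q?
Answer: -1/4240068 ≈ -2.3585e-7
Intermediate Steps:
R(q) = q + q³ (R(q) = q²*q + q = q³ + q = q + q³)
1/(d + R(-151)) = 1/(-796966 + (-151 + (-151)³)) = 1/(-796966 + (-151 - 3442951)) = 1/(-796966 - 3443102) = 1/(-4240068) = -1/4240068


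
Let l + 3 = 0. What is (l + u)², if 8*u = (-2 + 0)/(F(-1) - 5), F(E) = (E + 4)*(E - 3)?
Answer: 41209/4624 ≈ 8.9120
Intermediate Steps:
l = -3 (l = -3 + 0 = -3)
F(E) = (-3 + E)*(4 + E) (F(E) = (4 + E)*(-3 + E) = (-3 + E)*(4 + E))
u = 1/68 (u = ((-2 + 0)/((-12 - 1 + (-1)²) - 5))/8 = (-2/((-12 - 1 + 1) - 5))/8 = (-2/(-12 - 5))/8 = (-2/(-17))/8 = (-2*(-1/17))/8 = (⅛)*(2/17) = 1/68 ≈ 0.014706)
(l + u)² = (-3 + 1/68)² = (-203/68)² = 41209/4624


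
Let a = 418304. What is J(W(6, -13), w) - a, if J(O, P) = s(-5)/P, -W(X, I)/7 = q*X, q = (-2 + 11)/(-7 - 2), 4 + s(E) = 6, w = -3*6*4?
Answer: -15058945/36 ≈ -4.1830e+5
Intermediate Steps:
w = -72 (w = -18*4 = -72)
s(E) = 2 (s(E) = -4 + 6 = 2)
q = -1 (q = 9/(-9) = 9*(-1/9) = -1)
W(X, I) = 7*X (W(X, I) = -(-7)*X = 7*X)
J(O, P) = 2/P
J(W(6, -13), w) - a = 2/(-72) - 1*418304 = 2*(-1/72) - 418304 = -1/36 - 418304 = -15058945/36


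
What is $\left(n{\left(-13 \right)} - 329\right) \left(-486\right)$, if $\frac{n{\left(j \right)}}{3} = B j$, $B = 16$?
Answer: $463158$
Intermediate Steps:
$n{\left(j \right)} = 48 j$ ($n{\left(j \right)} = 3 \cdot 16 j = 48 j$)
$\left(n{\left(-13 \right)} - 329\right) \left(-486\right) = \left(48 \left(-13\right) - 329\right) \left(-486\right) = \left(-624 - 329\right) \left(-486\right) = \left(-953\right) \left(-486\right) = 463158$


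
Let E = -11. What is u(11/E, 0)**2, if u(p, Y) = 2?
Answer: 4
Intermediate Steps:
u(11/E, 0)**2 = 2**2 = 4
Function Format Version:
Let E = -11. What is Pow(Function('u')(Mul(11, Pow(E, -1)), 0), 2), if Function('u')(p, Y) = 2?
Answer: 4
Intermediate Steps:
Pow(Function('u')(Mul(11, Pow(E, -1)), 0), 2) = Pow(2, 2) = 4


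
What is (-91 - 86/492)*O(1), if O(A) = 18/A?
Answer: -67287/41 ≈ -1641.1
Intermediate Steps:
(-91 - 86/492)*O(1) = (-91 - 86/492)*(18/1) = (-91 - 86*1/492)*(18*1) = (-91 - 43/246)*18 = -22429/246*18 = -67287/41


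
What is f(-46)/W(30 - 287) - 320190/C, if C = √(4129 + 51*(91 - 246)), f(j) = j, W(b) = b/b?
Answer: -46 + 160095*I*√59/236 ≈ -46.0 + 5210.6*I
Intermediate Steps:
W(b) = 1
C = 8*I*√59 (C = √(4129 + 51*(-155)) = √(4129 - 7905) = √(-3776) = 8*I*√59 ≈ 61.449*I)
f(-46)/W(30 - 287) - 320190/C = -46/1 - 320190*(-I*√59/472) = -46*1 - (-160095)*I*√59/236 = -46 + 160095*I*√59/236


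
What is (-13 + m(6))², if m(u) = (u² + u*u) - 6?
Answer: 2809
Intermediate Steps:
m(u) = -6 + 2*u² (m(u) = (u² + u²) - 6 = 2*u² - 6 = -6 + 2*u²)
(-13 + m(6))² = (-13 + (-6 + 2*6²))² = (-13 + (-6 + 2*36))² = (-13 + (-6 + 72))² = (-13 + 66)² = 53² = 2809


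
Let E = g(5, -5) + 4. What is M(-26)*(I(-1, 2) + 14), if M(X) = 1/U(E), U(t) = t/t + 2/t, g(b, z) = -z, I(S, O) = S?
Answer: 117/11 ≈ 10.636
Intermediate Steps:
E = 9 (E = -1*(-5) + 4 = 5 + 4 = 9)
U(t) = 1 + 2/t
M(X) = 9/11 (M(X) = 1/((2 + 9)/9) = 1/((⅑)*11) = 1/(11/9) = 9/11)
M(-26)*(I(-1, 2) + 14) = 9*(-1 + 14)/11 = (9/11)*13 = 117/11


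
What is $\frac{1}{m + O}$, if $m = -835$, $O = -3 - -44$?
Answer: $- \frac{1}{794} \approx -0.0012594$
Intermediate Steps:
$O = 41$ ($O = -3 + 44 = 41$)
$\frac{1}{m + O} = \frac{1}{-835 + 41} = \frac{1}{-794} = - \frac{1}{794}$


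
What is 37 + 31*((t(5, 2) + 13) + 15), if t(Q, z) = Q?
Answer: 1060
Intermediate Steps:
37 + 31*((t(5, 2) + 13) + 15) = 37 + 31*((5 + 13) + 15) = 37 + 31*(18 + 15) = 37 + 31*33 = 37 + 1023 = 1060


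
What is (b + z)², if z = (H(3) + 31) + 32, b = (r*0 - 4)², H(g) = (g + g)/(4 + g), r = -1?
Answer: 312481/49 ≈ 6377.2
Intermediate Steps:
H(g) = 2*g/(4 + g) (H(g) = (2*g)/(4 + g) = 2*g/(4 + g))
b = 16 (b = (-1*0 - 4)² = (0 - 4)² = (-4)² = 16)
z = 447/7 (z = (2*3/(4 + 3) + 31) + 32 = (2*3/7 + 31) + 32 = (2*3*(⅐) + 31) + 32 = (6/7 + 31) + 32 = 223/7 + 32 = 447/7 ≈ 63.857)
(b + z)² = (16 + 447/7)² = (559/7)² = 312481/49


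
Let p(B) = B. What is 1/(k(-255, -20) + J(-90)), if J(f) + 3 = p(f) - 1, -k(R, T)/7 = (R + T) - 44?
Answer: 1/2139 ≈ 0.00046751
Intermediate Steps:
k(R, T) = 308 - 7*R - 7*T (k(R, T) = -7*((R + T) - 44) = -7*(-44 + R + T) = 308 - 7*R - 7*T)
J(f) = -4 + f (J(f) = -3 + (f - 1) = -3 + (-1 + f) = -4 + f)
1/(k(-255, -20) + J(-90)) = 1/((308 - 7*(-255) - 7*(-20)) + (-4 - 90)) = 1/((308 + 1785 + 140) - 94) = 1/(2233 - 94) = 1/2139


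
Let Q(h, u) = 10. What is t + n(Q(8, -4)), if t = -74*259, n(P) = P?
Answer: -19156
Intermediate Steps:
t = -19166
t + n(Q(8, -4)) = -19166 + 10 = -19156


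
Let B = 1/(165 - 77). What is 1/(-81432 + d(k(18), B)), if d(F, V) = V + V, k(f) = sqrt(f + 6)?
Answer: -44/3583007 ≈ -1.2280e-5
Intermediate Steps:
k(f) = sqrt(6 + f)
B = 1/88 ≈ 0.011364
d(F, V) = 2*V
1/(-81432 + d(k(18), B)) = 1/(-81432 + 2*(1/88)) = 1/(-81432 + 1/44) = 1/(-3583007/44) = -44/3583007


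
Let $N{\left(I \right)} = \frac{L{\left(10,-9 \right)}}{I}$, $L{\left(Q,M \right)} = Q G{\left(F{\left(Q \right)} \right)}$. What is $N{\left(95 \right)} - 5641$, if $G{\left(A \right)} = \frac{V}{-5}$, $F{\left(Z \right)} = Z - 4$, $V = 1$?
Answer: $- \frac{535897}{95} \approx -5641.0$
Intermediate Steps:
$F{\left(Z \right)} = -4 + Z$
$G{\left(A \right)} = - \frac{1}{5}$ ($G{\left(A \right)} = 1 \frac{1}{-5} = 1 \left(- \frac{1}{5}\right) = - \frac{1}{5}$)
$L{\left(Q,M \right)} = - \frac{Q}{5}$ ($L{\left(Q,M \right)} = Q \left(- \frac{1}{5}\right) = - \frac{Q}{5}$)
$N{\left(I \right)} = - \frac{2}{I}$ ($N{\left(I \right)} = \frac{\left(- \frac{1}{5}\right) 10}{I} = - \frac{2}{I}$)
$N{\left(95 \right)} - 5641 = - \frac{2}{95} - 5641 = - \frac{535897}{95}$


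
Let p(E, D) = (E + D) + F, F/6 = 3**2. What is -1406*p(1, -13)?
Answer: -59052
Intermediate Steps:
F = 54 (F = 6*3**2 = 6*9 = 54)
p(E, D) = 54 + D + E (p(E, D) = (E + D) + 54 = (D + E) + 54 = 54 + D + E)
-1406*p(1, -13) = -1406*(54 - 13 + 1) = -1406*42 = -59052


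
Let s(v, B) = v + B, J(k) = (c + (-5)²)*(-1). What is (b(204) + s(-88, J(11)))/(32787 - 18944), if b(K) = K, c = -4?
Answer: 95/13843 ≈ 0.0068627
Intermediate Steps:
J(k) = -21 (J(k) = (-4 + (-5)²)*(-1) = (-4 + 25)*(-1) = 21*(-1) = -21)
s(v, B) = B + v
(b(204) + s(-88, J(11)))/(32787 - 18944) = (204 + (-21 - 88))/(32787 - 18944) = (204 - 109)/13843 = 95*(1/13843) = 95/13843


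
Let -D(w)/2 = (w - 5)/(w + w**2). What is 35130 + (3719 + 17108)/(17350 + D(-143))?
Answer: 6188525997271/176154698 ≈ 35131.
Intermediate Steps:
D(w) = -2*(-5 + w)/(w + w**2) (D(w) = -2*(w - 5)/(w + w**2) = -2*(-5 + w)/(w + w**2))
35130 + (3719 + 17108)/(17350 + D(-143)) = 35130 + (3719 + 17108)/(17350 + 2*(5 - 1*(-143))/(-143*(1 - 143))) = 35130 + 20827/(17350 + 2*(-1/143)*(5 + 143)/(-142)) = 35130 + 20827/(17350 + 2*(-1/143)*(-1/142)*148) = 35130 + 20827/(17350 + 148/10153) = 35130 + 20827/(176154698/10153) = 35130 + 20827*(10153/176154698) = 35130 + 211456531/176154698 = 6188525997271/176154698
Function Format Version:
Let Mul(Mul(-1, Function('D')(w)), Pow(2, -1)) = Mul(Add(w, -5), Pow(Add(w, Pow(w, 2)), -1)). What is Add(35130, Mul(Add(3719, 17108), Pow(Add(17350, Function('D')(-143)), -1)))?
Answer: Rational(6188525997271, 176154698) ≈ 35131.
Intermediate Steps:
Function('D')(w) = Mul(-2, Pow(Add(w, Pow(w, 2)), -1), Add(-5, w)) (Function('D')(w) = Mul(-2, Mul(Add(w, -5), Pow(Add(w, Pow(w, 2)), -1))) = Mul(-2, Mul(Add(-5, w), Pow(Add(w, Pow(w, 2)), -1))) = Mul(-2, Mul(Pow(Add(w, Pow(w, 2)), -1), Add(-5, w))) = Mul(-2, Pow(Add(w, Pow(w, 2)), -1), Add(-5, w)))
Add(35130, Mul(Add(3719, 17108), Pow(Add(17350, Function('D')(-143)), -1))) = Add(35130, Mul(Add(3719, 17108), Pow(Add(17350, Mul(2, Pow(-143, -1), Pow(Add(1, -143), -1), Add(5, Mul(-1, -143)))), -1))) = Add(35130, Mul(20827, Pow(Add(17350, Mul(2, Rational(-1, 143), Pow(-142, -1), Add(5, 143))), -1))) = Add(35130, Mul(20827, Pow(Add(17350, Mul(2, Rational(-1, 143), Rational(-1, 142), 148)), -1))) = Add(35130, Mul(20827, Pow(Add(17350, Rational(148, 10153)), -1))) = Add(35130, Mul(20827, Pow(Rational(176154698, 10153), -1))) = Add(35130, Mul(20827, Rational(10153, 176154698))) = Add(35130, Rational(211456531, 176154698)) = Rational(6188525997271, 176154698)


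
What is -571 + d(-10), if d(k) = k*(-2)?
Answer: -551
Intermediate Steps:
d(k) = -2*k
-571 + d(-10) = -571 - 2*(-10) = -571 + 20 = -551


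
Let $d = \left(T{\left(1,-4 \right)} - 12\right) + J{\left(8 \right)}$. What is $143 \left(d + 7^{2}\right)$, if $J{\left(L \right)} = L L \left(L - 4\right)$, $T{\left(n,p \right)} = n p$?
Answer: $41327$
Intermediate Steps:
$J{\left(L \right)} = L^{2} \left(-4 + L\right)$
$d = 240$ ($d = \left(1 \left(-4\right) - 12\right) + 8^{2} \left(-4 + 8\right) = \left(-4 - 12\right) + 64 \cdot 4 = -16 + 256 = 240$)
$143 \left(d + 7^{2}\right) = 143 \left(240 + 7^{2}\right) = 143 \left(240 + 49\right) = 143 \cdot 289 = 41327$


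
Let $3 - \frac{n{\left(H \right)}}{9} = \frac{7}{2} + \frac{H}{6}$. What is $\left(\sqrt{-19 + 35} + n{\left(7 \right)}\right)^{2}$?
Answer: $121$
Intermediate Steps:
$n{\left(H \right)} = - \frac{9}{2} - \frac{3 H}{2}$ ($n{\left(H \right)} = 27 - 9 \left(\frac{7}{2} + \frac{H}{6}\right) = 27 - \left(\frac{63}{2} + \frac{3 H}{2}\right) = - \frac{9}{2} - \frac{3 H}{2}$)
$\left(\sqrt{-19 + 35} + n{\left(7 \right)}\right)^{2} = \left(\sqrt{-19 + 35} - 15\right)^{2} = \left(\sqrt{16} - 15\right)^{2} = \left(4 - 15\right)^{2} = \left(-11\right)^{2} = 121$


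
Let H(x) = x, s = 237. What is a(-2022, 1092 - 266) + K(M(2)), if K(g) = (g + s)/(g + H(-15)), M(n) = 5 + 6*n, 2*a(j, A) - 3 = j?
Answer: -1765/2 ≈ -882.50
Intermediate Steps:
a(j, A) = 3/2 + j/2
K(g) = (237 + g)/(-15 + g) (K(g) = (g + 237)/(g - 15) = (237 + g)/(-15 + g))
a(-2022, 1092 - 266) + K(M(2)) = (3/2 + (½)*(-2022)) + (237 + (5 + 6*2))/(-15 + (5 + 6*2)) = (3/2 - 1011) + (237 + (5 + 12))/(-15 + (5 + 12)) = -2019/2 + (237 + 17)/(-15 + 17) = -2019/2 + 254/2 = -2019/2 + (½)*254 = -2019/2 + 127 = -1765/2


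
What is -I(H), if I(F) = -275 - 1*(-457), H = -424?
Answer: -182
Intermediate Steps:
I(F) = 182 (I(F) = -275 + 457 = 182)
-I(H) = -1*182 = -182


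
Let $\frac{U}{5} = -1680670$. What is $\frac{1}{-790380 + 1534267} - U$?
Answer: $\frac{6251142821451}{743887} \approx 8.4033 \cdot 10^{6}$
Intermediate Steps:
$U = -8403350$ ($U = 5 \left(-1680670\right) = -8403350$)
$\frac{1}{-790380 + 1534267} - U = \frac{1}{-790380 + 1534267} - -8403350 = \frac{1}{743887} + 8403350 = \frac{6251142821451}{743887}$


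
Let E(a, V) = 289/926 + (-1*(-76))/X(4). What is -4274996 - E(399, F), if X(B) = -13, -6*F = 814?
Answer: -51462335229/12038 ≈ -4.2750e+6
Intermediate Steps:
F = -407/3 (F = -1/6*814 = -407/3 ≈ -135.67)
E(a, V) = -66619/12038 (E(a, V) = 289/926 - 1*(-76)/(-13) = 289*(1/926) + 76*(-1/13) = 289/926 - 76/13 = -66619/12038)
-4274996 - E(399, F) = -4274996 - 1*(-66619/12038) = -4274996 + 66619/12038 = -51462335229/12038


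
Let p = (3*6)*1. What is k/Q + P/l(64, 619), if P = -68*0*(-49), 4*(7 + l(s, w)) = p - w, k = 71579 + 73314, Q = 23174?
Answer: 144893/23174 ≈ 6.2524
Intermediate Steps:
p = 18 (p = 18*1 = 18)
k = 144893
l(s, w) = -5/2 - w/4 (l(s, w) = -7 + (18 - w)/4 = -7 + (9/2 - w/4) = -5/2 - w/4)
P = 0 (P = 0*(-49) = 0)
k/Q + P/l(64, 619) = 144893/23174 + 0/(-5/2 - ¼*619) = 144893*(1/23174) + 0/(-5/2 - 619/4) = 144893/23174 + 0/(-629/4) = 144893/23174 + 0*(-4/629) = 144893/23174 + 0 = 144893/23174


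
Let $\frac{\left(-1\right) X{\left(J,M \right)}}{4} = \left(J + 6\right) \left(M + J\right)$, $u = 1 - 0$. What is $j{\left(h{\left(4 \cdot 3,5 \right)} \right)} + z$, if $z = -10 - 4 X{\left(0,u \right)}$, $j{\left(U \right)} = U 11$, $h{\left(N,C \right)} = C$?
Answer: $141$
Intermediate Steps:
$j{\left(U \right)} = 11 U$
$u = 1$ ($u = 1 + 0 = 1$)
$X{\left(J,M \right)} = - 4 \left(6 + J\right) \left(J + M\right)$ ($X{\left(J,M \right)} = - 4 \left(J + 6\right) \left(M + J\right) = - 4 \left(6 + J\right) \left(J + M\right)$)
$z = 86$ ($z = -10 - 4 \left(\left(-24\right) 0 - 24 - 4 \cdot 0^{2} - 0 \cdot 1\right) = -10 - 4 \left(0 - 24 - 0 + 0\right) = -10 - 4 \left(0 - 24 + 0 + 0\right) = -10 - -96 = -10 + 96 = 86$)
$j{\left(h{\left(4 \cdot 3,5 \right)} \right)} + z = 11 \cdot 5 + 86 = 55 + 86 = 141$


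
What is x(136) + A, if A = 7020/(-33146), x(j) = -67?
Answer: -1113901/16573 ≈ -67.212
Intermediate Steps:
A = -3510/16573 (A = 7020*(-1/33146) = -3510/16573 ≈ -0.21179)
x(136) + A = -67 - 3510/16573 = -1113901/16573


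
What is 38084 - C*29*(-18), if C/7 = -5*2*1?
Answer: 1544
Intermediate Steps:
C = -70 (C = 7*(-5*2*1) = 7*(-10*1) = 7*(-10) = -70)
38084 - C*29*(-18) = 38084 - (-70*29)*(-18) = 38084 - (-2030)*(-18) = 38084 - 1*36540 = 38084 - 36540 = 1544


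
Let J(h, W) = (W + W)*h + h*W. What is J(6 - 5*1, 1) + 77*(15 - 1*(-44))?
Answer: 4546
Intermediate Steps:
J(h, W) = 3*W*h (J(h, W) = (2*W)*h + W*h = 2*W*h + W*h = 3*W*h)
J(6 - 5*1, 1) + 77*(15 - 1*(-44)) = 3*1*(6 - 5*1) + 77*(15 - 1*(-44)) = 3*1*(6 - 5) + 77*(15 + 44) = 3*1*1 + 77*59 = 3 + 4543 = 4546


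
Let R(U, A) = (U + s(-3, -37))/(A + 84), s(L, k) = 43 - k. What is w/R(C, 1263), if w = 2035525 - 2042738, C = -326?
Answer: 3238637/82 ≈ 39496.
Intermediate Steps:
w = -7213
R(U, A) = (80 + U)/(84 + A) (R(U, A) = (U + (43 - 1*(-37)))/(A + 84) = (U + (43 + 37))/(84 + A) = (U + 80)/(84 + A) = (80 + U)/(84 + A))
w/R(C, 1263) = -7213*(84 + 1263)/(80 - 326) = -7213/(-246/1347) = -7213/((1/1347)*(-246)) = -7213/(-82/449) = -7213*(-449/82) = 3238637/82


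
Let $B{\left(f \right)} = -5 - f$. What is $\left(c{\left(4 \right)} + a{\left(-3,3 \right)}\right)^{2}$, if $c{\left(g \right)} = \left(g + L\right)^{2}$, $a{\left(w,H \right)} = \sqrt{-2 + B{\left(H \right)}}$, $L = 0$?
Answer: $\left(16 + i \sqrt{10}\right)^{2} \approx 246.0 + 101.19 i$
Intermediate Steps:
$a{\left(w,H \right)} = \sqrt{-7 - H}$ ($a{\left(w,H \right)} = \sqrt{-2 - \left(5 + H\right)} = \sqrt{-7 - H}$)
$c{\left(g \right)} = g^{2}$ ($c{\left(g \right)} = \left(g + 0\right)^{2} = g^{2}$)
$\left(c{\left(4 \right)} + a{\left(-3,3 \right)}\right)^{2} = \left(4^{2} + \sqrt{-7 - 3}\right)^{2} = \left(16 + \sqrt{-7 - 3}\right)^{2} = \left(16 + \sqrt{-10}\right)^{2} = \left(16 + i \sqrt{10}\right)^{2}$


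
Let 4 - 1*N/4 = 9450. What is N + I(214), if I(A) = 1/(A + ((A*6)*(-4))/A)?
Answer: -7178959/190 ≈ -37784.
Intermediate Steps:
N = -37784 (N = 16 - 4*9450 = 16 - 37800 = -37784)
I(A) = 1/(-24 + A) (I(A) = 1/(A + ((6*A)*(-4))/A) = 1/(A + (-24*A)/A) = 1/(A - 24) = 1/(-24 + A))
N + I(214) = -37784 + 1/(-24 + 214) = -37784 + 1/190 = -7178959/190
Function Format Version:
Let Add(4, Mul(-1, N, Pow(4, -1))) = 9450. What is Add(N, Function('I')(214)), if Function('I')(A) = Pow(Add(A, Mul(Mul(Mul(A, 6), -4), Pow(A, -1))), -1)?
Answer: Rational(-7178959, 190) ≈ -37784.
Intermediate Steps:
N = -37784 (N = Add(16, Mul(-4, 9450)) = Add(16, -37800) = -37784)
Function('I')(A) = Pow(Add(-24, A), -1) (Function('I')(A) = Pow(Add(A, Mul(Mul(Mul(6, A), -4), Pow(A, -1))), -1) = Pow(Add(A, Mul(Mul(-24, A), Pow(A, -1))), -1) = Pow(Add(A, -24), -1) = Pow(Add(-24, A), -1))
Add(N, Function('I')(214)) = Add(-37784, Pow(Add(-24, 214), -1)) = Add(-37784, Pow(190, -1)) = Add(-37784, Rational(1, 190)) = Rational(-7178959, 190)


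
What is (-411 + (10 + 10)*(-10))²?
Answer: 373321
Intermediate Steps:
(-411 + (10 + 10)*(-10))² = (-411 + 20*(-10))² = (-411 - 200)² = (-611)² = 373321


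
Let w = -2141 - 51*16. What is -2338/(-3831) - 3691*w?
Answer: 41812635835/3831 ≈ 1.0914e+7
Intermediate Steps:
w = -2957 (w = -2141 - 1*816 = -2141 - 816 = -2957)
-2338/(-3831) - 3691*w = -2338/(-3831) - 3691/(1/(-2957)) = -2338*(-1/3831) - 3691/(-1/2957) = 2338/3831 - 3691*(-2957) = 2338/3831 + 10914287 = 41812635835/3831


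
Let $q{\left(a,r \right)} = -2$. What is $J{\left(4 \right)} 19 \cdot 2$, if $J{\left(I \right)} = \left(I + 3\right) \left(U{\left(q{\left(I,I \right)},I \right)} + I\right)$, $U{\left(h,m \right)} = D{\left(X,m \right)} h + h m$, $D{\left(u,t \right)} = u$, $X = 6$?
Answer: $-4256$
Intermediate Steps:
$U{\left(h,m \right)} = 6 h + h m$
$J{\left(I \right)} = \left(-12 - I\right) \left(3 + I\right)$ ($J{\left(I \right)} = \left(I + 3\right) \left(- 2 \left(6 + I\right) + I\right) = \left(3 + I\right) \left(\left(-12 - 2 I\right) + I\right) = \left(3 + I\right) \left(-12 - I\right) = \left(-12 - I\right) \left(3 + I\right)$)
$J{\left(4 \right)} 19 \cdot 2 = \left(-36 - 4^{2} - 60\right) 19 \cdot 2 = \left(-36 - 16 - 60\right) 19 \cdot 2 = \left(-112\right) 19 \cdot 2 = \left(-2128\right) 2 = -4256$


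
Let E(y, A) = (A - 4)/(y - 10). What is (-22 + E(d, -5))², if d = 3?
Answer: 21025/49 ≈ 429.08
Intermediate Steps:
E(y, A) = (-4 + A)/(-10 + y)
(-22 + E(d, -5))² = (-22 + (-4 - 5)/(-10 + 3))² = (-22 - 9/(-7))² = (-22 - ⅐*(-9))² = (-22 + 9/7)² = (-145/7)² = 21025/49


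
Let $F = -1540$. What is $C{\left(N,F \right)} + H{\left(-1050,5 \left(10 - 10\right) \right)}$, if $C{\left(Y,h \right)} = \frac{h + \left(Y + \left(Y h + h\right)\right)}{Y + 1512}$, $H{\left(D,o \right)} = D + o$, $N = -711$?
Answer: $\frac{250099}{801} \approx 312.23$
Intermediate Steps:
$C{\left(Y,h \right)} = \frac{Y + 2 h + Y h}{1512 + Y}$ ($C{\left(Y,h \right)} = \frac{h + \left(Y + \left(h + Y h\right)\right)}{1512 + Y} = \frac{h + \left(Y + h + Y h\right)}{1512 + Y} = \frac{Y + 2 h + Y h}{1512 + Y}$)
$C{\left(N,F \right)} + H{\left(-1050,5 \left(10 - 10\right) \right)} = \frac{-711 + 2 \left(-1540\right) - -1094940}{1512 - 711} - \left(1050 - 5 \left(10 - 10\right)\right) = \frac{-711 - 3080 + 1094940}{801} + \left(-1050 + 5 \cdot 0\right) = \frac{1}{801} \cdot 1091149 + \left(-1050 + 0\right) = \frac{1091149}{801} - 1050 = \frac{250099}{801}$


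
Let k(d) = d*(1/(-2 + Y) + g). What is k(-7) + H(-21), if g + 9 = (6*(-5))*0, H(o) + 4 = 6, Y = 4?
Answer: 123/2 ≈ 61.500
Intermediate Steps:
H(o) = 2 (H(o) = -4 + 6 = 2)
g = -9 (g = -9 + (6*(-5))*0 = -9 - 30*0 = -9 + 0 = -9)
k(d) = -17*d/2 (k(d) = d*(1/(-2 + 4) - 9) = d*(1/2 - 9) = d*(-17/2) = -17*d/2)
k(-7) + H(-21) = -17/2*(-7) + 2 = 119/2 + 2 = 123/2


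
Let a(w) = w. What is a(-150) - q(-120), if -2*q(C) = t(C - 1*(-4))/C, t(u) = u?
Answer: -8971/60 ≈ -149.52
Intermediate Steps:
q(C) = -(4 + C)/(2*C) (q(C) = -(C - 1*(-4))/(2*C) = -(C + 4)/(2*C) = -(4 + C)/(2*C))
a(-150) - q(-120) = -150 - (-4 - 1*(-120))/(2*(-120)) = -150 - (-1)*(-4 + 120)/(2*120) = -150 - (-1)*116/(2*120) = -150 - 1*(-29/60) = -150 + 29/60 = -8971/60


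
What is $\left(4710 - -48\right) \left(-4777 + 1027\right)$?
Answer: $-17842500$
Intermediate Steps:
$\left(4710 - -48\right) \left(-4777 + 1027\right) = \left(4710 + 48\right) \left(-3750\right) = 4758 \left(-3750\right) = -17842500$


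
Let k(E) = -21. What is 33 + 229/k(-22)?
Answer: 464/21 ≈ 22.095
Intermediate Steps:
33 + 229/k(-22) = 33 + 229/(-21) = 33 + 229*(-1/21) = 33 - 229/21 = 464/21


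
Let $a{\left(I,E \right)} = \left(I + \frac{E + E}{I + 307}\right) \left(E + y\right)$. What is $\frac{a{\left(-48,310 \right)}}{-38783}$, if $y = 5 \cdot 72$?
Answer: $\frac{7914040}{10044797} \approx 0.78787$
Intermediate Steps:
$y = 360$
$a{\left(I,E \right)} = \left(360 + E\right) \left(I + \frac{2 E}{307 + I}\right)$ ($a{\left(I,E \right)} = \left(I + \frac{E + E}{I + 307}\right) \left(E + 360\right) = \left(I + \frac{2 E}{307 + I}\right) \left(360 + E\right) = \left(360 + E\right) \left(I + \frac{2 E}{307 + I}\right)$)
$\frac{a{\left(-48,310 \right)}}{-38783} = \frac{\frac{1}{307 - 48} \left(2 \cdot 310^{2} + 360 \left(-48\right)^{2} + 720 \cdot 310 + 110520 \left(-48\right) + 310 \left(-48\right)^{2} + 307 \cdot 310 \left(-48\right)\right)}{-38783} = \frac{2 \cdot 96100 + 360 \cdot 2304 + 223200 - 5304960 + 310 \cdot 2304 - 4568160}{259} \left(- \frac{1}{38783}\right) = \frac{192200 + 829440 + 223200 - 5304960 + 714240 - 4568160}{259} \left(- \frac{1}{38783}\right) = \frac{1}{259} \left(-7914040\right) \left(- \frac{1}{38783}\right) = \left(- \frac{7914040}{259}\right) \left(- \frac{1}{38783}\right) = \frac{7914040}{10044797}$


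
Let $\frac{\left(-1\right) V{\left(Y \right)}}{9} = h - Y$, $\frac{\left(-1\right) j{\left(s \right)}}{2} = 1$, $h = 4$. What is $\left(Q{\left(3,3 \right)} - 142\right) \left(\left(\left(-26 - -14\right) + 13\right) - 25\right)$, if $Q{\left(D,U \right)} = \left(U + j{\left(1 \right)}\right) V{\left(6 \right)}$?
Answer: $2976$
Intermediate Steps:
$j{\left(s \right)} = -2$ ($j{\left(s \right)} = \left(-2\right) 1 = -2$)
$V{\left(Y \right)} = -36 + 9 Y$ ($V{\left(Y \right)} = - 9 \left(4 - Y\right) = -36 + 9 Y$)
$Q{\left(D,U \right)} = -36 + 18 U$ ($Q{\left(D,U \right)} = \left(U - 2\right) \left(-36 + 9 \cdot 6\right) = \left(-2 + U\right) \left(-36 + 54\right) = \left(-2 + U\right) 18 = -36 + 18 U$)
$\left(Q{\left(3,3 \right)} - 142\right) \left(\left(\left(-26 - -14\right) + 13\right) - 25\right) = \left(\left(-36 + 18 \cdot 3\right) - 142\right) \left(\left(\left(-26 - -14\right) + 13\right) - 25\right) = \left(\left(-36 + 54\right) - 142\right) \left(\left(\left(-26 + 14\right) + 13\right) - 25\right) = \left(18 - 142\right) \left(\left(-12 + 13\right) - 25\right) = - 124 \left(1 - 25\right) = \left(-124\right) \left(-24\right) = 2976$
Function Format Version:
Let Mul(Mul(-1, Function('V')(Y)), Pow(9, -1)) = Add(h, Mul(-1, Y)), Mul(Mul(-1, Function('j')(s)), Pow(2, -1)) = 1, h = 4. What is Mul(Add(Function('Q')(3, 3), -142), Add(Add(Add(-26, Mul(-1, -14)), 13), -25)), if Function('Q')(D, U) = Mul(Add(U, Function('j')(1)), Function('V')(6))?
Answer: 2976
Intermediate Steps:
Function('j')(s) = -2 (Function('j')(s) = Mul(-2, 1) = -2)
Function('V')(Y) = Add(-36, Mul(9, Y)) (Function('V')(Y) = Mul(-9, Add(4, Mul(-1, Y))) = Add(-36, Mul(9, Y)))
Function('Q')(D, U) = Add(-36, Mul(18, U)) (Function('Q')(D, U) = Mul(Add(U, -2), Add(-36, Mul(9, 6))) = Mul(Add(-2, U), Add(-36, 54)) = Mul(Add(-2, U), 18) = Add(-36, Mul(18, U)))
Mul(Add(Function('Q')(3, 3), -142), Add(Add(Add(-26, Mul(-1, -14)), 13), -25)) = Mul(Add(Add(-36, Mul(18, 3)), -142), Add(Add(Add(-26, Mul(-1, -14)), 13), -25)) = Mul(Add(Add(-36, 54), -142), Add(Add(Add(-26, 14), 13), -25)) = Mul(Add(18, -142), Add(Add(-12, 13), -25)) = Mul(-124, Add(1, -25)) = Mul(-124, -24) = 2976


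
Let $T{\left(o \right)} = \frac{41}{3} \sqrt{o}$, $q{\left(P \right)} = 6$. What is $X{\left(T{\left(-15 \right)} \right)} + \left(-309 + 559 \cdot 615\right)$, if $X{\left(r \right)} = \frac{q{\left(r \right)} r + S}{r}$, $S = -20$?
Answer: $343482 + \frac{4 i \sqrt{15}}{41} \approx 3.4348 \cdot 10^{5} + 0.37785 i$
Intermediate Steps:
$T{\left(o \right)} = \frac{41 \sqrt{o}}{3}$ ($T{\left(o \right)} = 41 \cdot \frac{1}{3} \sqrt{o} = \frac{41 \sqrt{o}}{3}$)
$X{\left(r \right)} = \frac{-20 + 6 r}{r}$ ($X{\left(r \right)} = \frac{6 r - 20}{r} = \frac{-20 + 6 r}{r}$)
$X{\left(T{\left(-15 \right)} \right)} + \left(-309 + 559 \cdot 615\right) = \left(6 - \frac{20}{\frac{41}{3} \sqrt{-15}}\right) + \left(-309 + 559 \cdot 615\right) = \left(6 - \frac{20}{\frac{41}{3} i \sqrt{15}}\right) + \left(-309 + 343785\right) = \left(6 - \frac{20}{\frac{41}{3} i \sqrt{15}}\right) + 343476 = \left(6 - 20 \left(- \frac{i \sqrt{15}}{205}\right)\right) + 343476 = \left(6 + \frac{4 i \sqrt{15}}{41}\right) + 343476 = 343482 + \frac{4 i \sqrt{15}}{41}$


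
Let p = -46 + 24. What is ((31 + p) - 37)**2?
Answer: 784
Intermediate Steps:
p = -22
((31 + p) - 37)**2 = ((31 - 22) - 37)**2 = (9 - 37)**2 = (-28)**2 = 784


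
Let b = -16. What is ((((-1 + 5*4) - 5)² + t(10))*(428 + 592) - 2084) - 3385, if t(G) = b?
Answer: 178131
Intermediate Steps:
t(G) = -16
((((-1 + 5*4) - 5)² + t(10))*(428 + 592) - 2084) - 3385 = ((((-1 + 5*4) - 5)² - 16)*(428 + 592) - 2084) - 3385 = ((((-1 + 20) - 5)² - 16)*1020 - 2084) - 3385 = (((19 - 5)² - 16)*1020 - 2084) - 3385 = ((14² - 16)*1020 - 2084) - 3385 = ((196 - 16)*1020 - 2084) - 3385 = (180*1020 - 2084) - 3385 = (183600 - 2084) - 3385 = 181516 - 3385 = 178131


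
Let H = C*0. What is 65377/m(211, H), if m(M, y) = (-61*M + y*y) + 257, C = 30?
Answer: -65377/12614 ≈ -5.1829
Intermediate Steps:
H = 0 (H = 30*0 = 0)
m(M, y) = 257 + y² - 61*M (m(M, y) = (-61*M + y²) + 257 = (y² - 61*M) + 257 = 257 + y² - 61*M)
65377/m(211, H) = 65377/(257 + 0² - 61*211) = 65377/(257 + 0 - 12871) = 65377/(-12614) = 65377*(-1/12614) = -65377/12614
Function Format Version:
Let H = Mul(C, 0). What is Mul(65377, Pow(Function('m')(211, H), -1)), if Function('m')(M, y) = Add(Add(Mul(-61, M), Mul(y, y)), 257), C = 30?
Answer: Rational(-65377, 12614) ≈ -5.1829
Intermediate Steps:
H = 0 (H = Mul(30, 0) = 0)
Function('m')(M, y) = Add(257, Pow(y, 2), Mul(-61, M)) (Function('m')(M, y) = Add(Add(Mul(-61, M), Pow(y, 2)), 257) = Add(Add(Pow(y, 2), Mul(-61, M)), 257) = Add(257, Pow(y, 2), Mul(-61, M)))
Mul(65377, Pow(Function('m')(211, H), -1)) = Mul(65377, Pow(Add(257, Pow(0, 2), Mul(-61, 211)), -1)) = Mul(65377, Pow(Add(257, 0, -12871), -1)) = Mul(65377, Pow(-12614, -1)) = Mul(65377, Rational(-1, 12614)) = Rational(-65377, 12614)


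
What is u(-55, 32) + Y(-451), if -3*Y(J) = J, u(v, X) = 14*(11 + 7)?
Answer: 1207/3 ≈ 402.33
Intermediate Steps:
u(v, X) = 252 (u(v, X) = 14*18 = 252)
Y(J) = -J/3
u(-55, 32) + Y(-451) = 252 - ⅓*(-451) = 252 + 451/3 = 1207/3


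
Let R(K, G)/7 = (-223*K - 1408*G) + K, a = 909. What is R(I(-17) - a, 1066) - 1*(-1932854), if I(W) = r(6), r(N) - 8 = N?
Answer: -7182812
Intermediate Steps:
r(N) = 8 + N
I(W) = 14 (I(W) = 8 + 6 = 14)
R(K, G) = -9856*G - 1554*K (R(K, G) = 7*((-223*K - 1408*G) + K) = 7*((-1408*G - 223*K) + K) = 7*(-1408*G - 222*K) = -9856*G - 1554*K)
R(I(-17) - a, 1066) - 1*(-1932854) = (-9856*1066 - 1554*(14 - 1*909)) - 1*(-1932854) = (-10506496 - 1554*(14 - 909)) + 1932854 = (-10506496 - 1554*(-895)) + 1932854 = (-10506496 + 1390830) + 1932854 = -9115666 + 1932854 = -7182812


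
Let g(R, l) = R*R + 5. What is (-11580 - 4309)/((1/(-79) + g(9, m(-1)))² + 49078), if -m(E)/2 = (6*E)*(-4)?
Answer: -99163249/352440647 ≈ -0.28136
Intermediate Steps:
m(E) = 48*E (m(E) = -2*6*E*(-4) = -(-48)*E = 48*E)
g(R, l) = 5 + R² (g(R, l) = R² + 5 = 5 + R²)
(-11580 - 4309)/((1/(-79) + g(9, m(-1)))² + 49078) = (-11580 - 4309)/((1/(-79) + (5 + 9²))² + 49078) = -15889/((-1/79 + (5 + 81))² + 49078) = -15889/((-1/79 + 86)² + 49078) = -15889/((6793/79)² + 49078) = -15889/(46144849/6241 + 49078) = -15889/352440647/6241 = -15889*6241/352440647 = -99163249/352440647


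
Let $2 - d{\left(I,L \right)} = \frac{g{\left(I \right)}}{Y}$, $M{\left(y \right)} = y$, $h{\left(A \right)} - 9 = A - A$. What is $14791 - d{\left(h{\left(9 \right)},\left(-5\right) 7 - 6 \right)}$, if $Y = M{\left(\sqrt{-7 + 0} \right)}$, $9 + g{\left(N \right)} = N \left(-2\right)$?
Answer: $14789 + \frac{27 i \sqrt{7}}{7} \approx 14789.0 + 10.205 i$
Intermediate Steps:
$h{\left(A \right)} = 9$ ($h{\left(A \right)} = 9 + \left(A - A\right) = 9 + 0 = 9$)
$g{\left(N \right)} = -9 - 2 N$ ($g{\left(N \right)} = -9 + N \left(-2\right) = -9 - 2 N$)
$Y = i \sqrt{7}$ ($Y = \sqrt{-7 + 0} = \sqrt{-7} = i \sqrt{7} \approx 2.6458 i$)
$d{\left(I,L \right)} = 2 + \frac{i \sqrt{7} \left(-9 - 2 I\right)}{7}$ ($d{\left(I,L \right)} = 2 - \frac{-9 - 2 I}{i \sqrt{7}} = 2 - \left(-9 - 2 I\right) \left(- \frac{i \sqrt{7}}{7}\right) = 2 - - \frac{i \sqrt{7} \left(-9 - 2 I\right)}{7} = 2 + \frac{i \sqrt{7} \left(-9 - 2 I\right)}{7}$)
$14791 - d{\left(h{\left(9 \right)},\left(-5\right) 7 - 6 \right)} = 14791 - \left(2 - \frac{i \sqrt{7} \left(9 + 2 \cdot 9\right)}{7}\right) = 14791 - \left(2 - \frac{i \sqrt{7} \left(9 + 18\right)}{7}\right) = 14791 - \left(2 - \frac{1}{7} i \sqrt{7} \cdot 27\right) = 14791 - \left(2 - \frac{27 i \sqrt{7}}{7}\right) = 14789 + \frac{27 i \sqrt{7}}{7}$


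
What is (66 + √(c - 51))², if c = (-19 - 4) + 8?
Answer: (66 + I*√66)² ≈ 4290.0 + 1072.4*I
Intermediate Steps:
c = -15 (c = -23 + 8 = -15)
(66 + √(c - 51))² = (66 + √(-15 - 51))² = (66 + √(-66))² = (66 + I*√66)²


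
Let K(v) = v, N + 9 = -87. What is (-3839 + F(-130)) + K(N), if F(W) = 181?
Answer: -3754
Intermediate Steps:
N = -96 (N = -9 - 87 = -96)
(-3839 + F(-130)) + K(N) = (-3839 + 181) - 96 = -3658 - 96 = -3754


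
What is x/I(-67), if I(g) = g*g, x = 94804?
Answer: 94804/4489 ≈ 21.119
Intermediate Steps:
I(g) = g²
x/I(-67) = 94804/((-67)²) = 94804/4489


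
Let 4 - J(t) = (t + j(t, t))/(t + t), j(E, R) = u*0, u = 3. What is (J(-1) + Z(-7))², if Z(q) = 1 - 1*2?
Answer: 25/4 ≈ 6.2500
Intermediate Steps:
Z(q) = -1 (Z(q) = 1 - 2 = -1)
j(E, R) = 0 (j(E, R) = 3*0 = 0)
J(t) = 7/2 (J(t) = 4 - (t + 0)/(t + t) = 4 - t/(2*t) = 4 - t*1/(2*t) = 4 - 1*½ = 4 - ½ = 7/2)
(J(-1) + Z(-7))² = (7/2 - 1)² = (5/2)² = 25/4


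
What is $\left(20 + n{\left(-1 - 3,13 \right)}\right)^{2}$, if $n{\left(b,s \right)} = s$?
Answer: $1089$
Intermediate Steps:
$\left(20 + n{\left(-1 - 3,13 \right)}\right)^{2} = \left(20 + 13\right)^{2} = 33^{2} = 1089$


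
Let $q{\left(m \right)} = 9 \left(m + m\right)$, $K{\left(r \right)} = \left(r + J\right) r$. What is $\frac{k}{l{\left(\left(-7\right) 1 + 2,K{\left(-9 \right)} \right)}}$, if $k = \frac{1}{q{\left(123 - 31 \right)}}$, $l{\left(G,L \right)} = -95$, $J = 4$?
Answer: $- \frac{1}{157320} \approx -6.3565 \cdot 10^{-6}$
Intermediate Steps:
$K{\left(r \right)} = r \left(4 + r\right)$ ($K{\left(r \right)} = \left(r + 4\right) r = \left(4 + r\right) r = r \left(4 + r\right)$)
$q{\left(m \right)} = 18 m$ ($q{\left(m \right)} = 9 \cdot 2 m = 18 m$)
$k = \frac{1}{1656}$ ($k = \frac{1}{18 \left(123 - 31\right)} = \frac{1}{18 \cdot 92} = \frac{1}{1656} \approx 0.00060386$)
$\frac{k}{l{\left(\left(-7\right) 1 + 2,K{\left(-9 \right)} \right)}} = \frac{1}{1656 \left(-95\right)} = \frac{1}{1656} \left(- \frac{1}{95}\right) = - \frac{1}{157320}$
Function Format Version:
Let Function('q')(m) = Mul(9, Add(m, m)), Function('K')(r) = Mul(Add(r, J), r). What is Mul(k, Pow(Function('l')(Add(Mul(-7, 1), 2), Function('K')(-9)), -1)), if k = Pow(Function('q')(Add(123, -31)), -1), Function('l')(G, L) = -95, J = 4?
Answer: Rational(-1, 157320) ≈ -6.3565e-6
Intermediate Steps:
Function('K')(r) = Mul(r, Add(4, r)) (Function('K')(r) = Mul(Add(r, 4), r) = Mul(Add(4, r), r) = Mul(r, Add(4, r)))
Function('q')(m) = Mul(18, m) (Function('q')(m) = Mul(9, Mul(2, m)) = Mul(18, m))
k = Rational(1, 1656) (k = Pow(Mul(18, Add(123, -31)), -1) = Pow(Mul(18, 92), -1) = Pow(1656, -1) = Rational(1, 1656) ≈ 0.00060386)
Mul(k, Pow(Function('l')(Add(Mul(-7, 1), 2), Function('K')(-9)), -1)) = Mul(Rational(1, 1656), Pow(-95, -1)) = Mul(Rational(1, 1656), Rational(-1, 95)) = Rational(-1, 157320)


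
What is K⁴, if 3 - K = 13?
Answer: 10000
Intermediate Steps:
K = -10 (K = 3 - 1*13 = 3 - 13 = -10)
K⁴ = (-10)⁴ = 10000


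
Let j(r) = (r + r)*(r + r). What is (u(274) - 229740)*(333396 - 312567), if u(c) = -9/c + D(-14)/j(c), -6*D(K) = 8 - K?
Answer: -1437031260889469/300304 ≈ -4.7853e+9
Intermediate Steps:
j(r) = 4*r² (j(r) = (2*r)*(2*r) = 4*r²)
D(K) = -4/3 + K/6 (D(K) = -(8 - K)/6 = -4/3 + K/6)
u(c) = -9/c - 11/(12*c²) (u(c) = -9/c + (-4/3 + (⅙)*(-14))/((4*c²)) = -9/c + (-4/3 - 7/3)*(1/(4*c²)) = -9/c - 11/(12*c²))
(u(274) - 229740)*(333396 - 312567) = ((1/12)*(-11 - 108*274)/274² - 229740)*(333396 - 312567) = ((1/12)*(1/75076)*(-11 - 29592) - 229740)*20829 = ((1/12)*(1/75076)*(-29603) - 229740)*20829 = (-29603/900912 - 229740)*20829 = -206975552483/900912*20829 = -1437031260889469/300304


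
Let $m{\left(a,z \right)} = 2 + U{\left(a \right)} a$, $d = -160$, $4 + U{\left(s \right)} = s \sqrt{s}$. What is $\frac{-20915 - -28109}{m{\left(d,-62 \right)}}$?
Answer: $\frac{1154637}{26214503041} - \frac{184166400 i \sqrt{10}}{26214503041} \approx 4.4046 \cdot 10^{-5} - 0.022216 i$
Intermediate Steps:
$U{\left(s \right)} = -4 + s^{\frac{3}{2}}$ ($U{\left(s \right)} = -4 + s \sqrt{s} = -4 + s^{\frac{3}{2}}$)
$m{\left(a,z \right)} = 2 + a \left(-4 + a^{\frac{3}{2}}\right)$ ($m{\left(a,z \right)} = 2 + \left(-4 + a^{\frac{3}{2}}\right) a = 2 + a \left(-4 + a^{\frac{3}{2}}\right)$)
$\frac{-20915 - -28109}{m{\left(d,-62 \right)}} = \frac{-20915 - -28109}{2 - 160 \left(-4 + \left(-160\right)^{\frac{3}{2}}\right)} = \frac{-20915 + 28109}{2 - 160 \left(-4 - 640 i \sqrt{10}\right)} = \frac{7194}{2 + \left(640 + 102400 i \sqrt{10}\right)} = \frac{7194}{642 + 102400 i \sqrt{10}}$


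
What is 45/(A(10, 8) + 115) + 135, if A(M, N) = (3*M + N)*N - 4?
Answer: 11214/83 ≈ 135.11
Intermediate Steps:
A(M, N) = -4 + N*(N + 3*M) (A(M, N) = (N + 3*M)*N - 4 = N*(N + 3*M) - 4 = -4 + N*(N + 3*M))
45/(A(10, 8) + 115) + 135 = 45/((-4 + 8² + 3*10*8) + 115) + 135 = 45/((-4 + 64 + 240) + 115) + 135 = 45/(300 + 115) + 135 = 45/415 + 135 = 45*(1/415) + 135 = 9/83 + 135 = 11214/83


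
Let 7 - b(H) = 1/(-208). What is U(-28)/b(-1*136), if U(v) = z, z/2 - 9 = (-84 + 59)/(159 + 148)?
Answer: 1139008/447299 ≈ 2.5464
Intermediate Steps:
z = 5476/307 (z = 18 + 2*((-84 + 59)/(159 + 148)) = 18 + 2*(-25/307) = 18 - 50/307 = 5476/307 ≈ 17.837)
U(v) = 5476/307
b(H) = 1457/208 (b(H) = 7 - 1/(-208) = 7 - 1*(-1/208) = 7 + 1/208 = 1457/208)
U(-28)/b(-1*136) = 5476/(307*(1457/208)) = (5476/307)*(208/1457) = 1139008/447299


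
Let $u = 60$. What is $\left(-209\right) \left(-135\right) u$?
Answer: $1692900$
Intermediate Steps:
$\left(-209\right) \left(-135\right) u = \left(-209\right) \left(-135\right) 60 = 28215 \cdot 60 = 1692900$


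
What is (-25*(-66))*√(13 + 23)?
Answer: 9900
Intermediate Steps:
(-25*(-66))*√(13 + 23) = 1650*√36 = 1650*6 = 9900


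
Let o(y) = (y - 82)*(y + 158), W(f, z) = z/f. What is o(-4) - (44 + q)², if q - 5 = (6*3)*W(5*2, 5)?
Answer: -16608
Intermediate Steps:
q = 14 (q = 5 + (6*3)*(5/((5*2))) = 5 + 18*(5/10) = 5 + 18*(5*(⅒)) = 5 + 18*(½) = 5 + 9 = 14)
o(y) = (-82 + y)*(158 + y)
o(-4) - (44 + q)² = (-12956 + (-4)² + 76*(-4)) - (44 + 14)² = (-12956 + 16 - 304) - 1*58² = -13244 - 1*3364 = -13244 - 3364 = -16608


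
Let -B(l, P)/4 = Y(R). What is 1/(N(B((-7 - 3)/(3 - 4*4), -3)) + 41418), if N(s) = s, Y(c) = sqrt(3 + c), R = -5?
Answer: 20709/857725378 + I*sqrt(2)/428862689 ≈ 2.4144e-5 + 3.2976e-9*I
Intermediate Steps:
B(l, P) = -4*I*sqrt(2) (B(l, P) = -4*sqrt(3 - 5) = -4*I*sqrt(2))
1/(N(B((-7 - 3)/(3 - 4*4), -3)) + 41418) = 1/(-4*I*sqrt(2) + 41418) = 1/(41418 - 4*I*sqrt(2))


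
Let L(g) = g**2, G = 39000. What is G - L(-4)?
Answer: 38984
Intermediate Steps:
G - L(-4) = 39000 - 1*(-4)**2 = 39000 - 1*16 = 39000 - 16 = 38984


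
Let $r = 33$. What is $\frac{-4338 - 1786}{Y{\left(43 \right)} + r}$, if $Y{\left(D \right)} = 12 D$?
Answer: $- \frac{6124}{549} \approx -11.155$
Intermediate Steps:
$\frac{-4338 - 1786}{Y{\left(43 \right)} + r} = \frac{-4338 - 1786}{12 \cdot 43 + 33} = - \frac{6124}{516 + 33} = - \frac{6124}{549}$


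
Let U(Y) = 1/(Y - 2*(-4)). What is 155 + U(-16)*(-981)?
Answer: 2221/8 ≈ 277.63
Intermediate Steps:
U(Y) = 1/(8 + Y) (U(Y) = 1/(Y + 8) = 1/(8 + Y))
155 + U(-16)*(-981) = 155 - 981/(8 - 16) = 155 - 981/(-8) = 155 - ⅛*(-981) = 155 + 981/8 = 2221/8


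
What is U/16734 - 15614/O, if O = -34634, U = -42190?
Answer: -299980946/144891339 ≈ -2.0704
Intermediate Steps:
U/16734 - 15614/O = -42190/16734 - 15614/(-34634) = -42190*1/16734 - 15614*(-1/34634) = -21095/8367 + 7807/17317 = -299980946/144891339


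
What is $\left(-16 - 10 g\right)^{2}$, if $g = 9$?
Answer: $11236$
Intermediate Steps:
$\left(-16 - 10 g\right)^{2} = \left(-16 - 90\right)^{2} = \left(-106\right)^{2} = 11236$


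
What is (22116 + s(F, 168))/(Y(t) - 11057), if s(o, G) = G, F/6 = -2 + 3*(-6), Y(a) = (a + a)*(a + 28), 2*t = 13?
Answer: -44568/21217 ≈ -2.1006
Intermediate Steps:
t = 13/2 (t = (½)*13 = 13/2 ≈ 6.5000)
Y(a) = 2*a*(28 + a) (Y(a) = (2*a)*(28 + a) = 2*a*(28 + a))
F = -120 (F = 6*(-2 + 3*(-6)) = 6*(-2 - 18) = 6*(-20) = -120)
(22116 + s(F, 168))/(Y(t) - 11057) = (22116 + 168)/(2*(13/2)*(28 + 13/2) - 11057) = 22284/(2*(13/2)*(69/2) - 11057) = 22284/(897/2 - 11057) = 22284/(-21217/2) = 22284*(-2/21217) = -44568/21217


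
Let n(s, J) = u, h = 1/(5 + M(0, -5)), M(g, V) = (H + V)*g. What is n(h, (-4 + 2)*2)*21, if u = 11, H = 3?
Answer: 231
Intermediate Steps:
M(g, V) = g*(3 + V) (M(g, V) = (3 + V)*g = g*(3 + V))
h = 1/5 (h = 1/(5 + 0*(3 - 5)) = 1/(5 + 0*(-2)) = 1/(5 + 0) = 1/5 ≈ 0.20000)
n(s, J) = 11
n(h, (-4 + 2)*2)*21 = 11*21 = 231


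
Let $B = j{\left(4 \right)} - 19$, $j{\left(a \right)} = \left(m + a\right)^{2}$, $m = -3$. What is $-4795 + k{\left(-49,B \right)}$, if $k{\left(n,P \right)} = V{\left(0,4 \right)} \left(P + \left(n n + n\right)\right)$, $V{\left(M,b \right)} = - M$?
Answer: $-4795$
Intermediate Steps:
$j{\left(a \right)} = \left(-3 + a\right)^{2}$
$B = -18$ ($B = \left(-3 + 4\right)^{2} - 19 = 1^{2} - 19 = 1 - 19 = -18$)
$k{\left(n,P \right)} = 0$ ($k{\left(n,P \right)} = \left(-1\right) 0 \left(P + \left(n n + n\right)\right) = 0 \left(P + \left(n^{2} + n\right)\right) = 0 \left(P + \left(n + n^{2}\right)\right) = 0 \left(P + n + n^{2}\right) = 0$)
$-4795 + k{\left(-49,B \right)} = -4795 + 0 = -4795$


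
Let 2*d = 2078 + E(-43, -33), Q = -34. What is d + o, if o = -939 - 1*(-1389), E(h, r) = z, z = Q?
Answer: 1472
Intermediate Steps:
z = -34
E(h, r) = -34
d = 1022 (d = (2078 - 34)/2 = (½)*2044 = 1022)
o = 450 (o = -939 + 1389 = 450)
d + o = 1022 + 450 = 1472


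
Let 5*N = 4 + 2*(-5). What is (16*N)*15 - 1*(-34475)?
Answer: 34187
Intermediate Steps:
N = -6/5 (N = (4 + 2*(-5))/5 = (4 - 10)/5 = (1/5)*(-6) = -6/5 ≈ -1.2000)
(16*N)*15 - 1*(-34475) = (16*(-6/5))*15 - 1*(-34475) = -96/5*15 + 34475 = -288 + 34475 = 34187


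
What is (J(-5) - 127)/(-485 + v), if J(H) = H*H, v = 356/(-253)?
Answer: 25806/123061 ≈ 0.20970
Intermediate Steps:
v = -356/253 (v = 356*(-1/253) = -356/253 ≈ -1.4071)
J(H) = H**2
(J(-5) - 127)/(-485 + v) = ((-5)**2 - 127)/(-485 - 356/253) = (25 - 127)/(-123061/253) = -102*(-253/123061) = 25806/123061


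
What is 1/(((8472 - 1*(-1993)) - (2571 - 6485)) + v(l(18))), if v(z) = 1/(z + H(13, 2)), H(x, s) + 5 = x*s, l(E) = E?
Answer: 39/560782 ≈ 6.9546e-5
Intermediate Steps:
H(x, s) = -5 + s*x (H(x, s) = -5 + x*s = -5 + s*x)
v(z) = 1/(21 + z) (v(z) = 1/(z + (-5 + 2*13)) = 1/(z + (-5 + 26)) = 1/(z + 21) = 1/(21 + z))
1/(((8472 - 1*(-1993)) - (2571 - 6485)) + v(l(18))) = 1/(((8472 - 1*(-1993)) - (2571 - 6485)) + 1/(21 + 18)) = 1/(((8472 + 1993) - 1*(-3914)) + 1/39) = 1/((10465 + 3914) + 1/39) = 1/(14379 + 1/39) = 1/(560782/39) = 39/560782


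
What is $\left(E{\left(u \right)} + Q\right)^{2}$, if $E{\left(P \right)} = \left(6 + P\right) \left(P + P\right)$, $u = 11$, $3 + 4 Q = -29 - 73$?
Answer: $\frac{1934881}{16} \approx 1.2093 \cdot 10^{5}$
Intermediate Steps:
$Q = - \frac{105}{4}$ ($Q = - \frac{3}{4} + \frac{-29 - 73}{4} = - \frac{3}{4} + \frac{1}{4} \left(-102\right) = - \frac{3}{4} - \frac{51}{2} = - \frac{105}{4} \approx -26.25$)
$E{\left(P \right)} = 2 P \left(6 + P\right)$ ($E{\left(P \right)} = \left(6 + P\right) 2 P = 2 P \left(6 + P\right)$)
$\left(E{\left(u \right)} + Q\right)^{2} = \left(2 \cdot 11 \left(6 + 11\right) - \frac{105}{4}\right)^{2} = \left(2 \cdot 11 \cdot 17 - \frac{105}{4}\right)^{2} = \left(374 - \frac{105}{4}\right)^{2} = \left(\frac{1391}{4}\right)^{2} = \frac{1934881}{16}$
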